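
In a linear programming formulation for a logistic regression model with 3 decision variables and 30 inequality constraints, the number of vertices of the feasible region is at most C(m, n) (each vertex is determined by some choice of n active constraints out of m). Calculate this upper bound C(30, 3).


Each vertex corresponds to some choice of n active constraints out of m, so the number of vertices is at most C(m, n) = m! / (n!(m-n)!).
m = 30, n = 3
Numerator: 30 * 29 * 28
Denominator: 3! = 6
C(30, 3) = 4060


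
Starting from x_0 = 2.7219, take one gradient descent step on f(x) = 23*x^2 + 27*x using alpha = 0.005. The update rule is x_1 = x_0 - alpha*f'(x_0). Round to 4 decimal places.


We compute the gradient at x_0 and apply the update.
f'(x) = 46*x + 27
f'(2.7219) = 46*2.7219 + 27 = 152.2074
x_1 = 2.7219 - 0.005*152.2074 = 1.9609


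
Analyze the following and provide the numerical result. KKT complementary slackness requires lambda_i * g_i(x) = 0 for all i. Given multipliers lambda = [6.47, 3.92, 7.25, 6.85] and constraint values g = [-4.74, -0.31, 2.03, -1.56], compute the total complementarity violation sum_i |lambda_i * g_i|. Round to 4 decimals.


KKT complementary slackness check:
lambda_1 * g_1 = 6.47 * -4.74 = -30.6678
lambda_2 * g_2 = 3.92 * -0.31 = -1.2152
lambda_3 * g_3 = 7.25 * 2.03 = 14.7175
lambda_4 * g_4 = 6.85 * -1.56 = -10.686
Total violation = 30.6678 + 1.2152 + 14.7175 + 10.686 = 57.2865


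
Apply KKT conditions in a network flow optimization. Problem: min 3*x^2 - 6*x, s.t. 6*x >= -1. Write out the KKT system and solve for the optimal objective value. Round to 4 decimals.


Step 1: Try lambda = 0 (constraint inactive).
Stationarity: 2*3*x - 6 = 0
x* = 6/(2*3) = 1.0
Check constraint: 6*1.0 = 6.0 >= -1 -- satisfied.
Step 2: Compute optimal value.
f(x*) = 3*1.0^2 - 6*1.0 = -3.0


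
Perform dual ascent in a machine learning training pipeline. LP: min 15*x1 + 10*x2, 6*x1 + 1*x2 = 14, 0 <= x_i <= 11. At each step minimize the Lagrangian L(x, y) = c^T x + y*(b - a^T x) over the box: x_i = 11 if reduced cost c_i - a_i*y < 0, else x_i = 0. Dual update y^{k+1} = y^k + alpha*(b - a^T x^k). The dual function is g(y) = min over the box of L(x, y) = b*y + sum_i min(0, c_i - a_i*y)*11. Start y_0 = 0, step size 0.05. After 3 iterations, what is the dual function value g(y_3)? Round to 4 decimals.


Dual ascent for LP: min 15*x1 + 10*x2, 6*x1 + 1*x2 = 14, 0 <= x_i <= 11
Step 1: y^k = 0.0, reduced costs: (15.0, 10.0)
  x^k = (0.0, 0.0), subgradient = b - a^T x = 14.0
  y^{k+1} = 0.0 + 0.05*14.0 = 0.7
Step 2: y^k = 0.7, reduced costs: (10.8, 9.3)
  x^k = (0.0, 0.0), subgradient = b - a^T x = 14.0
  y^{k+1} = 0.7 + 0.05*14.0 = 1.4
Step 3: y^k = 1.4, reduced costs: (6.6, 8.6)
  x^k = (0.0, 0.0), subgradient = b - a^T x = 14.0
  y^{k+1} = 1.4 + 0.05*14.0 = 2.1
Dual objective at y_3 = 2.1: reduced costs (2.4, 7.9), box minimizer x = (0.0, 0.0)
g(y_3) = b*y + (c1 - a1*y)*x1 + (c2 - a2*y)*x2 = 14*2.1 + 2.4*0.0 + 7.9*0.0 = 29.4 + 0.0 + 0.0 = 29.4


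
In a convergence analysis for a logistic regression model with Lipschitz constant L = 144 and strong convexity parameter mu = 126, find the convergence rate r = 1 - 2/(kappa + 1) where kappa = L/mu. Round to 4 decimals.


Step 1: Compute the condition number.
kappa = L/mu = 144/126 = 1.1429
Step 2: Compute the convergence rate.
r = 1 - 2/(kappa + 1) = 1 - 2*mu/(L + mu) = (L - mu)/(L + mu) = 18/270 = 0.0667


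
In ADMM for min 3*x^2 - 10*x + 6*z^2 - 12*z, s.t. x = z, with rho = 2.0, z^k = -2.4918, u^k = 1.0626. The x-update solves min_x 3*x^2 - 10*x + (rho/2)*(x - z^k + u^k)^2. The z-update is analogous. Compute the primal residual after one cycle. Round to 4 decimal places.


ADMM iteration with rho = 2.0, z^k = -2.4918, u^k = 1.0626
Step 1: x-update.
Minimize 3*x^2 - 10*x + (2.0/2)*(x + 2.4918 + 1.0626)^2
FOC: (2*3 + 2.0)*x = 10 + 2.0*(-2.4918 - 1.0626)
x^{k+1} = 0.3614
Step 2: z-update.
Minimize 6*z^2 - 12*z + (2.0/2)*(0.3614 - z + 1.0626)^2
FOC: (2*6 + 2.0)*z = 12 + 2.0*(0.3614 + 1.0626)
z^{k+1} = 1.0606
Step 3: u-update.
u^{k+1} = 1.0626 + 0.3614 - 1.0606 = 0.3634
Step 4: Primal residual = |0.3614 - 1.0606| = 0.6992


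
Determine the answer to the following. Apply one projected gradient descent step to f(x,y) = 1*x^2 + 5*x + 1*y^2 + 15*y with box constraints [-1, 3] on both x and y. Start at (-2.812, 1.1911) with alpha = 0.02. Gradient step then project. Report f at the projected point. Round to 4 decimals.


Step 1: Compute gradient at (-2.812, 1.1911).
grad_x = 2*1*-2.812 + 5 = -0.624
grad_y = 2*1*1.1911 + 15 = 17.3822
Step 2: Gradient step.
x_raw = -2.812 - 0.02*-0.624 = -2.7995
y_raw = 1.1911 - 0.02*17.3822 = 0.8435
Step 3: Project onto [-1, 3].
x_proj = clip(-2.7995) = -1.0
y_proj = clip(0.8435) = 0.8435
Step 4: Evaluate f.
f(-1.0, 0.8435) = 9.3633


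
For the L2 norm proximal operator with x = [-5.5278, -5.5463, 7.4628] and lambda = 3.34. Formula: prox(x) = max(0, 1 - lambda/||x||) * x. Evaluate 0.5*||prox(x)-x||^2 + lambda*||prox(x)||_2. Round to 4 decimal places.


Step 1: Compute ||x||.
||x|| = 10.8172
Step 2: Compute scaling factor.
scale = max(0, 1 - 3.34/10.8172) = 0.6912
Step 3: prox(x) = [-3.821, -3.8338, 5.1585]
||prox(x)|| = 7.4772
Step 4: Proximal objective.
0.5*||prox-x||^2 = 5.5778
lambda*||prox|| = 24.9738
Total = 30.5516


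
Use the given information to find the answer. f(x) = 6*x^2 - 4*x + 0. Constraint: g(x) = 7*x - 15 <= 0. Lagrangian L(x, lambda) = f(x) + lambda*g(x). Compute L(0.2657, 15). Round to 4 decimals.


Step 1: Evaluate f(x).
f(0.2657) = 6*0.2657^2 - 4*0.2657 + 0 = -0.6392
Step 2: Evaluate g(x).
g(0.2657) = 7*0.2657 - 15 = -13.1401
Step 3: Compute Lagrangian.
L = -0.6392 + 15*-13.1401 = -197.7407


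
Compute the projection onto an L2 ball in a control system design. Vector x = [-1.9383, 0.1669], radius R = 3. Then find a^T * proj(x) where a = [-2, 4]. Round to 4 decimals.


Step 1: Compute ||x|| (intermediates to 6 decimals).
||x|| = sqrt((-1.9383)^2 + 0.1669^2) = 1.945472
Step 2: Project.
Since ||x|| <= R, proj = x (no scaling needed).
proj(x) = [-1.9383, 0.1669]
Step 3: Dot product.
a^T * proj(x) = -2*(-1.9383) + 4*0.1669 = 4.5442


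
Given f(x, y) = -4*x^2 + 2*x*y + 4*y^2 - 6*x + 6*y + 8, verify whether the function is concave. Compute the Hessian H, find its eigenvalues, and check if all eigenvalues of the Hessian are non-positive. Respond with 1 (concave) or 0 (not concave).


The Hessian of f(x,y) = -4*x^2 + 2*x*y + 4*y^2 - 6*x + 6*y + 8 is:
H = [[-8, 2], [2, 8]]
Trace = -8 + 8 = 0
Determinant = -8*8 - (2)^2 = -68
Discriminant = (0)^2 - 4*-68 = 272.0
Eigenvalues: lambda_1 = -8.2462, lambda_2 = 8.2462
The function is not concave.

0


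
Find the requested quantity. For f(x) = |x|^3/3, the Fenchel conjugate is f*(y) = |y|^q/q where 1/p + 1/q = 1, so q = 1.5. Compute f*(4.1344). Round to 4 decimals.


The conjugate exponent q satisfies 1/p + 1/q = 1.
p = 3, so q = 3/(3 - 1) = 1.5
|y|^q = 4.1344^1.5 = 8.4066
f*(4.1344) = 8.4066 / 1.5 = 5.6044


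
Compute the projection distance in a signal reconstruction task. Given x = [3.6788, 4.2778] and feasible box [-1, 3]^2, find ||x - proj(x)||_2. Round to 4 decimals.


Project each component onto [-1, 3].
clip(3.6788) = 3.0, clip(4.2778) = 3.0
Projection = [3.0, 3.0]
Squared diffs: [0.4608, 1.6328]
Distance = sqrt(2.0936) = 1.4469


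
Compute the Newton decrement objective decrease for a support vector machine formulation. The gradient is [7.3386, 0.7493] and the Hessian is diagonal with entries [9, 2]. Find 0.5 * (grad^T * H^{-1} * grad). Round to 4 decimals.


Step 1: H is diagonal, so H^(-1) * g = [0.8154, 0.3747].
Step 2: g^T H^(-1) g = sum_i g_i^2 / H_ii
  = (7.3386)^2/9 + (0.7493)^2/2
  = 5.9839 + 0.2807 = 6.2646
Step 3: Objective decrease = 0.5 * g^T H^(-1) g = 3.1323


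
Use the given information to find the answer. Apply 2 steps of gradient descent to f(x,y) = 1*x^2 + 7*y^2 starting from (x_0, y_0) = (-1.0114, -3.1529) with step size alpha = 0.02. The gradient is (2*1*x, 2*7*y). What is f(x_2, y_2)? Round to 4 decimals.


Gradient descent on f(x,y) = 1*x^2 + 7*y^2.
Starting point: (-1.0114, -3.1529), alpha = 0.02
Step 1: grad_x = 2*1*-1.0114 = -2.0228, grad_y = 2*7*-3.1529 = -44.1406
  x_1 = -1.0114 - 0.02*-2.0228 = -0.9709
  y_1 = -3.1529 - 0.02*-44.1406 = -2.2701
Step 2: grad_x = 2*1*-0.9709 = -1.9419, grad_y = 2*7*-2.2701 = -31.7812
  x_2 = -0.9709 - 0.02*-1.9419 = -0.9321
  y_2 = -2.2701 - 0.02*-31.7812 = -1.6345
f(-0.9321, -1.6345) = 1*(-0.9321)^2 + 7*(-1.6345)^2 = 19.5691


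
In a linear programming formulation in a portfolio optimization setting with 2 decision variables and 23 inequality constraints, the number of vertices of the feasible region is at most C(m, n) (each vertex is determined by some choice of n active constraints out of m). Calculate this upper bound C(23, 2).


Each vertex corresponds to some choice of n active constraints out of m, so the number of vertices is at most C(m, n) = m! / (n!(m-n)!).
m = 23, n = 2
Numerator: 23 * 22
Denominator: 2! = 2
C(23, 2) = 253


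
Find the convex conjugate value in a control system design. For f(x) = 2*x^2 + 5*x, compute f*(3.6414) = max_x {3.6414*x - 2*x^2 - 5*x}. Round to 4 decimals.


f*(y) = sup_x {y*x - a*x^2 - b*x} = sup_x {(y-b)*x - a*x^2}
FOC: (y - b) - 2a*x = 0 => x* = (y - b)/(2a)
x* = (3.6414 - 5)/(2*2) = -0.3397
f*(3.6414) = (y-b)^2/(4a) = (3.6414 - 5)^2/(4*2)
= 1.8458/8 = 0.2307


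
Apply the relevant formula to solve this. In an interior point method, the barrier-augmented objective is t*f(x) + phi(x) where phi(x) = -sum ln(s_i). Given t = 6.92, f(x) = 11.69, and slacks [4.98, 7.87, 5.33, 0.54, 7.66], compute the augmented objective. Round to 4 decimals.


Step 1: Compute log-barrier.
ln values: [1.6054, 2.0631, 1.6734, -0.6162, 2.036]
phi = -(1.6054 + 2.0631 + 1.6734 - 0.6162 + 2.036) = -6.7617
Step 2: Compute augmented objective.
t*f(x) = 6.92*11.69 = 80.8948
Total = 80.8948 - 6.7617 = 74.1331


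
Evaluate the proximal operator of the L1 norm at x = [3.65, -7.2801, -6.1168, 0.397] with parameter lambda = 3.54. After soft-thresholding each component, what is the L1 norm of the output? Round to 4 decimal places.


Soft-thresholding with lambda = 3.54:
prox(3.65) = sign(3.65)*max(|3.65| - 3.54, 0) = 0.11
prox(-7.2801) = sign(-7.2801)*max(|-7.2801| - 3.54, 0) = -3.7401
prox(-6.1168) = sign(-6.1168)*max(|-6.1168| - 3.54, 0) = -2.5768
prox(0.397) = sign(0.397)*max(|0.397| - 3.54, 0) = 0.0
prox(x) = [0.11, -3.7401, -2.5768, 0.0]
||prox(x)||_1 = 0.11 + 3.7401 + 2.5768 + 0.0 = 6.4269


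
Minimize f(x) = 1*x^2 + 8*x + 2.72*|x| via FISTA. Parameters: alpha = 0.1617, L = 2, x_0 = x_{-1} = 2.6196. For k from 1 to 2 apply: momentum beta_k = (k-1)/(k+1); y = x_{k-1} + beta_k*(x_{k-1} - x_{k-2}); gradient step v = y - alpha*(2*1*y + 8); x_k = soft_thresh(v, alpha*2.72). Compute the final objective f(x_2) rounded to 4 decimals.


FISTA on f(x) = 1*x^2 + 8*x + 2.72*|x|
L = 2, alpha = 0.1617
Iteration 1: beta = 0.0, y = 2.6196 + 0.0*(2.6196 - 2.6196) = 2.6196
  grad(y) = 13.2392, v = y - alpha*grad = 0.4788
  prox(v) = soft_thresh(0.4788, 0.4398) = 0.039
Iteration 2: beta = 0.3333, y = 0.039 + 0.3333*(0.039 - 2.6196) = -0.8212
  grad(y) = 6.3576, v = y - alpha*grad = -1.8492
  prox(v) = soft_thresh(-1.8492, 0.4398) = -1.4094
f(x_2) = 1*(-1.4094)^2 + 8*(-1.4094) + 2.72*|-1.4094| = -5.4552


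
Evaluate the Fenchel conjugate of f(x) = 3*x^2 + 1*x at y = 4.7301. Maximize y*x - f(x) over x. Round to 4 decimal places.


f*(y) = sup_x {y*x - a*x^2 - b*x} = sup_x {(y-b)*x - a*x^2}
FOC: (y - b) - 2a*x = 0 => x* = (y - b)/(2a)
x* = (4.7301 - 1)/(2*3) = 0.6217
f*(4.7301) = (y-b)^2/(4a) = (4.7301 - 1)^2/(4*3)
= 13.9136/12 = 1.1595


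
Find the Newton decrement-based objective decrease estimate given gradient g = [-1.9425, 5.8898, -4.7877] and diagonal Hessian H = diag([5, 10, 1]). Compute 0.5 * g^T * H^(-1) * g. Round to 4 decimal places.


Step 1: H is diagonal, so H^(-1) * g = [-0.3885, 0.589, -4.7877].
Step 2: g^T H^(-1) g = sum_i g_i^2 / H_ii
  = (-1.9425)^2/5 + (5.8898)^2/10 + (-4.7877)^2/1
  = 0.7547 + 3.469 + 22.9221 = 27.1457
Step 3: Objective decrease = 0.5 * g^T H^(-1) g = 13.5729


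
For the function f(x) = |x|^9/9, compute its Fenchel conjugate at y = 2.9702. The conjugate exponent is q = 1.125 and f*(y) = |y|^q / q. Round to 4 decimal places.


The conjugate exponent q satisfies 1/p + 1/q = 1.
p = 9, so q = 9/(9 - 1) = 1.125
|y|^q = 2.9702^1.125 = 3.4032
f*(2.9702) = 3.4032 / 1.125 = 3.025


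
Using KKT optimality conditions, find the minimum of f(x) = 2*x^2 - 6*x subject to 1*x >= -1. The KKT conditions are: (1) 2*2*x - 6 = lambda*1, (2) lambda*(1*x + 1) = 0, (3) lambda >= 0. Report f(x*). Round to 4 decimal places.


Step 1: Try lambda = 0 (constraint inactive).
Stationarity: 2*2*x - 6 = 0
x* = 6/(2*2) = 1.5
Check constraint: 1*1.5 = 1.5 >= -1 -- satisfied.
Step 2: Compute optimal value.
f(x*) = 2*1.5^2 - 6*1.5 = -4.5


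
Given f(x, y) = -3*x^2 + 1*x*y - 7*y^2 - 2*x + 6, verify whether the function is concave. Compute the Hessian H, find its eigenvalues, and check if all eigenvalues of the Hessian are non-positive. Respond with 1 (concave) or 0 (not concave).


The Hessian of f(x,y) = -3*x^2 + 1*x*y - 7*y^2 - 2*x + 6 is:
H = [[-6, 1], [1, -14]]
Trace = -6 - 14 = -20
Determinant = -6*-14 - (1)^2 = 83
Discriminant = (-20)^2 - 4*83 = 68.0
Eigenvalues: lambda_1 = -14.1231, lambda_2 = -5.8769
The function is concave.

1


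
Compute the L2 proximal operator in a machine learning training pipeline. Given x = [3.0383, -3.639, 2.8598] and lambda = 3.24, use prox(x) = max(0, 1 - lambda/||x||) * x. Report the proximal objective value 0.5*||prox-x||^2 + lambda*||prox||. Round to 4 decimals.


Step 1: Compute ||x||.
||x|| = 5.5364
Step 2: Compute scaling factor.
scale = max(0, 1 - 3.24/5.5364) = 0.4148
Step 3: prox(x) = [1.2602, -1.5094, 1.1862]
||prox(x)|| = 2.2964
Step 4: Proximal objective.
0.5*||prox-x||^2 = 5.2488
lambda*||prox|| = 7.4403
Total = 12.6892


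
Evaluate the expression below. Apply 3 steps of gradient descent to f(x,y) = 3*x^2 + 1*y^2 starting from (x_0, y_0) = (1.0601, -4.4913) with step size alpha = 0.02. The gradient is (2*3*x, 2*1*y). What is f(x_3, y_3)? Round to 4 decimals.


Gradient descent on f(x,y) = 3*x^2 + 1*y^2.
Starting point: (1.0601, -4.4913), alpha = 0.02
Step 1: grad_x = 2*3*1.0601 = 6.3606, grad_y = 2*1*-4.4913 = -8.9826
  x_1 = 1.0601 - 0.02*6.3606 = 0.9329
  y_1 = -4.4913 - 0.02*-8.9826 = -4.3116
Step 2: grad_x = 2*3*0.9329 = 5.5973, grad_y = 2*1*-4.3116 = -8.6233
  x_2 = 0.9329 - 0.02*5.5973 = 0.8209
  y_2 = -4.3116 - 0.02*-8.6233 = -4.1392
Step 3: grad_x = 2*3*0.8209 = 4.9256, grad_y = 2*1*-4.1392 = -8.2784
  x_3 = 0.8209 - 0.02*4.9256 = 0.7224
  y_3 = -4.1392 - 0.02*-8.2784 = -3.9736
f(0.7224, -3.9736) = 3*0.7224^2 + 1*(-3.9736)^2 = 17.3553


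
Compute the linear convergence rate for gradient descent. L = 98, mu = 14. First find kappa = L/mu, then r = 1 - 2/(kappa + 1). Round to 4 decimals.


Step 1: Compute the condition number.
kappa = L/mu = 98/14 = 7.0
Step 2: Compute the convergence rate.
r = 1 - 2/(kappa + 1) = 1 - 2*mu/(L + mu) = (L - mu)/(L + mu) = 84/112 = 0.75


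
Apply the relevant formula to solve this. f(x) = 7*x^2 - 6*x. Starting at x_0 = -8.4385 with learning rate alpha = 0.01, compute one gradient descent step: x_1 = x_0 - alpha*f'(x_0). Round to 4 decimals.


We compute the gradient at x_0 and apply the update.
f'(x) = 14*x - 6
f'(-8.4385) = 14*-8.4385 - 6 = -124.139
x_1 = -8.4385 - 0.01*-124.139 = -7.1971


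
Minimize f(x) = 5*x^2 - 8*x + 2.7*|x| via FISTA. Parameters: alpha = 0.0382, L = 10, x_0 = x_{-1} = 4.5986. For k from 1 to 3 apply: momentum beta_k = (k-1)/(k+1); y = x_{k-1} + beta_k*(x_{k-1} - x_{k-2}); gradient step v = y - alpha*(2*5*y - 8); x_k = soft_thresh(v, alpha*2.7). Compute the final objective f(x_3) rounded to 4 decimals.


FISTA on f(x) = 5*x^2 - 8*x + 2.7*|x|
L = 10, alpha = 0.0382
Iteration 1: beta = 0.0, y = 4.5986 + 0.0*(4.5986 - 4.5986) = 4.5986
  grad(y) = 37.986, v = y - alpha*grad = 3.1475
  prox(v) = soft_thresh(3.1475, 0.1031) = 3.0444
Iteration 2: beta = 0.3333, y = 3.0444 + 0.3333*(3.0444 - 4.5986) = 2.5263
  grad(y) = 17.2633, v = y - alpha*grad = 1.8669
  prox(v) = soft_thresh(1.8669, 0.1031) = 1.7637
Iteration 3: beta = 0.5, y = 1.7637 + 0.5*(1.7637 - 3.0444) = 1.1234
  grad(y) = 3.234, v = y - alpha*grad = 0.9999
  prox(v) = soft_thresh(0.9999, 0.1031) = 0.8967
f(x_3) = 5*0.8967^2 - 8*0.8967 + 2.7*|0.8967| = -0.7321


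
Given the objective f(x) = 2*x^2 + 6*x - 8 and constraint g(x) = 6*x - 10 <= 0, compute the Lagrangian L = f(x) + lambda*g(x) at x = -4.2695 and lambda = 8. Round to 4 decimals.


Step 1: Evaluate f(x).
f(-4.2695) = 2*(-4.2695)^2 + 6*(-4.2695) - 8 = 2.8403
Step 2: Evaluate g(x).
g(-4.2695) = 6*-4.2695 - 10 = -35.617
Step 3: Compute Lagrangian.
L = 2.8403 + 8*-35.617 = -282.0957


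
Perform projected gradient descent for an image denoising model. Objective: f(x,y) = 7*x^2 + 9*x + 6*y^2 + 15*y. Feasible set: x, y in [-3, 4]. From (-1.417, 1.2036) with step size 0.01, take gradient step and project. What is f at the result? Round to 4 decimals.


Step 1: Compute gradient at (-1.417, 1.2036).
grad_x = 2*7*-1.417 + 9 = -10.838
grad_y = 2*6*1.2036 + 15 = 29.4432
Step 2: Gradient step.
x_raw = -1.417 - 0.01*-10.838 = -1.3086
y_raw = 1.2036 - 0.01*29.4432 = 0.9092
Step 3: Project onto [-3, 4].
x_proj = clip(-1.3086) = -1.3086
y_proj = clip(0.9092) = 0.9092
Step 4: Evaluate f.
f(-1.3086, 0.9092) = 18.8069


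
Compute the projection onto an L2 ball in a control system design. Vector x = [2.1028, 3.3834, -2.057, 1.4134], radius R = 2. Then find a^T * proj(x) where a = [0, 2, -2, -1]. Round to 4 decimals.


Step 1: Compute ||x|| (intermediates to 6 decimals).
||x|| = sqrt(2.1028^2 + 3.3834^2 + (-2.057)^2 + 1.4134^2) = 4.700863
Step 2: Project.
Since ||x|| > R, scale = R/||x|| = 2/4.700863 = 0.425454, proj(x) = scale * x
proj(x) = [0.894645, 1.439481, -0.875159, 0.601337]
Step 3: Dot product.
a^T * proj(x) = 0*0.894645 + 2*1.439481 - 2*(-0.875159) - 1*0.601337 = 4.0279


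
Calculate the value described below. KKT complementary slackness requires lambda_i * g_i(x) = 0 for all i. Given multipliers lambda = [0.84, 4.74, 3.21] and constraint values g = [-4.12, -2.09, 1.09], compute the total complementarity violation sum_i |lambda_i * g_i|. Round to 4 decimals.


KKT complementary slackness check:
lambda_1 * g_1 = 0.84 * -4.12 = -3.4608
lambda_2 * g_2 = 4.74 * -2.09 = -9.9066
lambda_3 * g_3 = 3.21 * 1.09 = 3.4989
Total violation = 3.4608 + 9.9066 + 3.4989 = 16.8663


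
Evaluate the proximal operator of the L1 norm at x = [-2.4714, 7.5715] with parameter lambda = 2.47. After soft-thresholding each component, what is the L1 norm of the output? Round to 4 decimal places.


Soft-thresholding with lambda = 2.47:
prox(-2.4714) = sign(-2.4714)*max(|-2.4714| - 2.47, 0) = -0.0014
prox(7.5715) = sign(7.5715)*max(|7.5715| - 2.47, 0) = 5.1015
prox(x) = [-0.0014, 5.1015]
||prox(x)||_1 = 0.0014 + 5.1015 = 5.1029


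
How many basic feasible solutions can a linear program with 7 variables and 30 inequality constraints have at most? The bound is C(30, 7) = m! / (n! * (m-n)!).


Each vertex corresponds to some choice of n active constraints out of m, so the number of vertices is at most C(m, n) = m! / (n!(m-n)!).
m = 30, n = 7
Numerator: 30 * 29 * 28 * 27 * 26 * 25 * 24
Denominator: 7! = 5040
C(30, 7) = 2035800


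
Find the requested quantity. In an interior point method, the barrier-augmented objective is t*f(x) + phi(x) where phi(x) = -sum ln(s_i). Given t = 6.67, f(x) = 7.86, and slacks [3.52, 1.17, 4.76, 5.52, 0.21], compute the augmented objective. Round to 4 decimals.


Step 1: Compute log-barrier.
ln values: [1.2585, 0.157, 1.5602, 1.7084, -1.5606]
phi = -(1.2585 + 0.157 + 1.5602 + 1.7084 - 1.5606) = -3.1234
Step 2: Compute augmented objective.
t*f(x) = 6.67*7.86 = 52.4262
Total = 52.4262 - 3.1234 = 49.3028


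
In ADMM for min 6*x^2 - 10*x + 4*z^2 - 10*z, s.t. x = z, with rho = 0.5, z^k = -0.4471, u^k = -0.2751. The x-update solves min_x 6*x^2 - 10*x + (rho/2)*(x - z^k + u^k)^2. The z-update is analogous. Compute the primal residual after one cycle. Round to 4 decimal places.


ADMM iteration with rho = 0.5, z^k = -0.4471, u^k = -0.2751
Step 1: x-update.
Minimize 6*x^2 - 10*x + (0.5/2)*(x + 0.4471 - 0.2751)^2
FOC: (2*6 + 0.5)*x = 10 + 0.5*(-0.4471 + 0.2751)
x^{k+1} = 0.7931
Step 2: z-update.
Minimize 4*z^2 - 10*z + (0.5/2)*(0.7931 - z - 0.2751)^2
FOC: (2*4 + 0.5)*z = 10 + 0.5*(0.7931 - 0.2751)
z^{k+1} = 1.2069
Step 3: u-update.
u^{k+1} = -0.2751 + 0.7931 - 1.2069 = -0.6889
Step 4: Primal residual = |0.7931 - 1.2069| = 0.4138


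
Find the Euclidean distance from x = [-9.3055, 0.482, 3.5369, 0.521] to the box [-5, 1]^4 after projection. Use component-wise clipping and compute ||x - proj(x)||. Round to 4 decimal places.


Project each component onto [-5, 1].
clip(-9.3055) = -5.0, clip(0.482) = 0.482, clip(3.5369) = 1.0, clip(0.521) = 0.521
Projection = [-5.0, 0.482, 1.0, 0.521]
Squared diffs: [18.5373, 0.0, 6.4359, 0.0]
Distance = sqrt(24.9732) = 4.9973


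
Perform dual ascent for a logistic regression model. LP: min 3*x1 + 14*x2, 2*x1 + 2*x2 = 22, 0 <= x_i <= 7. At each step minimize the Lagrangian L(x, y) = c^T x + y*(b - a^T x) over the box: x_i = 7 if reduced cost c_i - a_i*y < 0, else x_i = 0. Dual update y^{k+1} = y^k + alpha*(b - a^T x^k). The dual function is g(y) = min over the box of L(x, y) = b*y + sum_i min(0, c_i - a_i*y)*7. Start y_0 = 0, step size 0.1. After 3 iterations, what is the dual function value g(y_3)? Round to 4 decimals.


Dual ascent for LP: min 3*x1 + 14*x2, 2*x1 + 2*x2 = 22, 0 <= x_i <= 7
Step 1: y^k = 0.0, reduced costs: (3.0, 14.0)
  x^k = (0.0, 0.0), subgradient = b - a^T x = 22.0
  y^{k+1} = 0.0 + 0.1*22.0 = 2.2
Step 2: y^k = 2.2, reduced costs: (-1.4, 9.6)
  x^k = (7.0, 0.0), subgradient = b - a^T x = 8.0
  y^{k+1} = 2.2 + 0.1*8.0 = 3.0
Step 3: y^k = 3.0, reduced costs: (-3.0, 8.0)
  x^k = (7.0, 0.0), subgradient = b - a^T x = 8.0
  y^{k+1} = 3.0 + 0.1*8.0 = 3.8
Dual objective at y_3 = 3.8: reduced costs (-4.6, 6.4), box minimizer x = (7.0, 0.0)
g(y_3) = b*y + (c1 - a1*y)*x1 + (c2 - a2*y)*x2 = 22*3.8 + (-4.6)*7.0 + 6.4*0.0 = 83.6 - 32.2 + 0.0 = 51.4


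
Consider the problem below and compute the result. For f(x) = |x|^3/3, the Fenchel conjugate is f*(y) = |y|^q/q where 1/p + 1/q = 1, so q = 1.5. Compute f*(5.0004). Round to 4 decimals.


The conjugate exponent q satisfies 1/p + 1/q = 1.
p = 3, so q = 3/(3 - 1) = 1.5
|y|^q = 5.0004^1.5 = 11.1817
f*(5.0004) = 11.1817 / 1.5 = 7.4545


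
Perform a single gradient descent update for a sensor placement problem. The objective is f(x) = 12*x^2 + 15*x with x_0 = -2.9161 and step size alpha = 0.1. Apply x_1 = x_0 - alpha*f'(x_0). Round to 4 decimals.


We compute the gradient at x_0 and apply the update.
f'(x) = 24*x + 15
f'(-2.9161) = 24*-2.9161 + 15 = -54.9864
x_1 = -2.9161 - 0.1*-54.9864 = 2.5825


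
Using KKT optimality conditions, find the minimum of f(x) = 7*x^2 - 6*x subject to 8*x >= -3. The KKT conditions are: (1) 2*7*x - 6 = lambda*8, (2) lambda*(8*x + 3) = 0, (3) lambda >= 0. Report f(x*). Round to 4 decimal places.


Step 1: Try lambda = 0 (constraint inactive).
Stationarity: 2*7*x - 6 = 0
x* = 6/(2*7) = 3/7 = 0.4286 (rounded; the exact value 3/7 is used below)
Check constraint: 8*0.4286 = 3.4288 >= -3 -- satisfied.
Step 2: Compute optimal value.
f(x*) = 7*(3/7)^2 - 6*(3/7) = -1.2857


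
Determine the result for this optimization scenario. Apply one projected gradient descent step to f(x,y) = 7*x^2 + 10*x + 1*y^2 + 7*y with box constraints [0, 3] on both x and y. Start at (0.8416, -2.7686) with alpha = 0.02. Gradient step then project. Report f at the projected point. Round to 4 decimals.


Step 1: Compute gradient at (0.8416, -2.7686).
grad_x = 2*7*0.8416 + 10 = 21.7824
grad_y = 2*1*-2.7686 + 7 = 1.4628
Step 2: Gradient step.
x_raw = 0.8416 - 0.02*21.7824 = 0.406
y_raw = -2.7686 - 0.02*1.4628 = -2.7979
Step 3: Project onto [0, 3].
x_proj = clip(0.406) = 0.406
y_proj = clip(-2.7979) = 0.0
Step 4: Evaluate f.
f(0.406, 0.0) = 5.2131


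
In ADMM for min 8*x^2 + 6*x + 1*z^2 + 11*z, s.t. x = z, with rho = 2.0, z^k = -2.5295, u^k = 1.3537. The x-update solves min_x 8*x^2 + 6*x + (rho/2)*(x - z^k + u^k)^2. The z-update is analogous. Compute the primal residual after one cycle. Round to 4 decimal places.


ADMM iteration with rho = 2.0, z^k = -2.5295, u^k = 1.3537
Step 1: x-update.
Minimize 8*x^2 + 6*x + (2.0/2)*(x + 2.5295 + 1.3537)^2
FOC: (2*8 + 2.0)*x = -6 + 2.0*(-2.5295 - 1.3537)
x^{k+1} = -0.7648
Step 2: z-update.
Minimize 1*z^2 + 11*z + (2.0/2)*(-0.7648 - z + 1.3537)^2
FOC: (2*1 + 2.0)*z = -11 + 2.0*(-0.7648 + 1.3537)
z^{k+1} = -2.4556
Step 3: u-update.
u^{k+1} = 1.3537 - 0.7648 + 2.4556 = 3.0445
Step 4: Primal residual = |-0.7648 + 2.4556| = 1.6908


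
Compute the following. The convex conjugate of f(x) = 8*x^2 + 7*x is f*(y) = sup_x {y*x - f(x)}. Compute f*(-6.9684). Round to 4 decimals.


f*(y) = sup_x {y*x - a*x^2 - b*x} = sup_x {(y-b)*x - a*x^2}
FOC: (y - b) - 2a*x = 0 => x* = (y - b)/(2a)
x* = (-6.9684 - 7)/(2*8) = -0.873
f*(-6.9684) = (y-b)^2/(4a) = (-6.9684 - 7)^2/(4*8)
= 195.1162/32 = 6.0974


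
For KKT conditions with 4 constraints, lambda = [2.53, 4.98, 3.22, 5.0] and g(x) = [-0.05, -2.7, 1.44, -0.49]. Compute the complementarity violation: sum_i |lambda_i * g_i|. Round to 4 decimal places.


KKT complementary slackness check:
lambda_1 * g_1 = 2.53 * -0.05 = -0.1265
lambda_2 * g_2 = 4.98 * -2.7 = -13.446
lambda_3 * g_3 = 3.22 * 1.44 = 4.6368
lambda_4 * g_4 = 5.0 * -0.49 = -2.45
Total violation = 0.1265 + 13.446 + 4.6368 + 2.45 = 20.6593


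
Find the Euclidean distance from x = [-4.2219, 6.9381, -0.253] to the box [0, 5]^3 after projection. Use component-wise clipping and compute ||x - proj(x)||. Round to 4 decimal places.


Project each component onto [0, 5].
clip(-4.2219) = 0.0, clip(6.9381) = 5.0, clip(-0.253) = 0.0
Projection = [0.0, 5.0, 0.0]
Squared diffs: [17.8244, 3.7562, 0.064]
Distance = sqrt(21.6446) = 4.6524


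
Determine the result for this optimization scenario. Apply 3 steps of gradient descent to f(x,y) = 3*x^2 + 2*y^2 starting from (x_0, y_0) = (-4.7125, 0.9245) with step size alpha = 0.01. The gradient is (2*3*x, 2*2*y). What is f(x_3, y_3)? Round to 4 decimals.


Gradient descent on f(x,y) = 3*x^2 + 2*y^2.
Starting point: (-4.7125, 0.9245), alpha = 0.01
Step 1: grad_x = 2*3*-4.7125 = -28.275, grad_y = 2*2*0.9245 = 3.698
  x_1 = -4.7125 - 0.01*-28.275 = -4.4298
  y_1 = 0.9245 - 0.01*3.698 = 0.8875
Step 2: grad_x = 2*3*-4.4298 = -26.5785, grad_y = 2*2*0.8875 = 3.5501
  x_2 = -4.4298 - 0.01*-26.5785 = -4.164
  y_2 = 0.8875 - 0.01*3.5501 = 0.852
Step 3: grad_x = 2*3*-4.164 = -24.9838, grad_y = 2*2*0.852 = 3.4081
  x_3 = -4.164 - 0.01*-24.9838 = -3.9141
  y_3 = 0.852 - 0.01*3.4081 = 0.8179
f(-3.9141, 0.8179) = 3*(-3.9141)^2 + 2*0.8179^2 = 47.2992


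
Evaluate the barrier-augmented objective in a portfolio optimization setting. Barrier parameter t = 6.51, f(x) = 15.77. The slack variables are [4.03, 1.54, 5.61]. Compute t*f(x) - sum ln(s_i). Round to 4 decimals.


Step 1: Compute log-barrier.
ln values: [1.3938, 0.4318, 1.7246]
phi = -(1.3938 + 0.4318 + 1.7246) = -3.5501
Step 2: Compute augmented objective.
t*f(x) = 6.51*15.77 = 102.6627
Total = 102.6627 - 3.5501 = 99.1126


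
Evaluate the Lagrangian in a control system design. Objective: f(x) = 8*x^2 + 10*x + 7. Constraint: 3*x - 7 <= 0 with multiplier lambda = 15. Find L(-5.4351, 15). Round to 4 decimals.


Step 1: Evaluate f(x).
f(-5.4351) = 8*(-5.4351)^2 + 10*(-5.4351) + 7 = 188.9715
Step 2: Evaluate g(x).
g(-5.4351) = 3*-5.4351 - 7 = -23.3053
Step 3: Compute Lagrangian.
L = 188.9715 + 15*-23.3053 = -160.608


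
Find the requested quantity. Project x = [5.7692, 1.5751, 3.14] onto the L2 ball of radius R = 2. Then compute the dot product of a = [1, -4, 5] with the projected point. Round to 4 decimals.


Step 1: Compute ||x|| (intermediates to 6 decimals).
||x|| = sqrt(5.7692^2 + 1.5751^2 + 3.14^2) = 6.754569
Step 2: Project.
Since ||x|| > R, scale = R/||x|| = 2/6.754569 = 0.296096, proj(x) = scale * x
proj(x) = [1.708237, 0.466381, 0.929741]
Step 3: Dot product.
a^T * proj(x) = 1*1.708237 - 4*0.466381 + 5*0.929741 = 4.4914


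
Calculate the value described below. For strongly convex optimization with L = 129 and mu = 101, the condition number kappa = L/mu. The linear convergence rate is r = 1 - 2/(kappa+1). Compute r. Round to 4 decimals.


Step 1: Compute the condition number.
kappa = L/mu = 129/101 = 1.2772
Step 2: Compute the convergence rate.
r = 1 - 2/(kappa + 1) = 1 - 2*mu/(L + mu) = (L - mu)/(L + mu) = 28/230 = 0.1217


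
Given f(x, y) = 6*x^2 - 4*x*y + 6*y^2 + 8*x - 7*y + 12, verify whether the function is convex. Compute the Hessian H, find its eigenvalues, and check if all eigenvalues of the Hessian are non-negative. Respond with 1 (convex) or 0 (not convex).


The Hessian of f(x,y) = 6*x^2 - 4*x*y + 6*y^2 + 8*x - 7*y + 12 is:
H = [[12, -4], [-4, 12]]
Trace = 12 + 12 = 24
Determinant = 12*12 - (-4)^2 = 128
Discriminant = (24)^2 - 4*128 = 64.0
Eigenvalues: lambda_1 = 8.0, lambda_2 = 16.0
The function is convex.

1


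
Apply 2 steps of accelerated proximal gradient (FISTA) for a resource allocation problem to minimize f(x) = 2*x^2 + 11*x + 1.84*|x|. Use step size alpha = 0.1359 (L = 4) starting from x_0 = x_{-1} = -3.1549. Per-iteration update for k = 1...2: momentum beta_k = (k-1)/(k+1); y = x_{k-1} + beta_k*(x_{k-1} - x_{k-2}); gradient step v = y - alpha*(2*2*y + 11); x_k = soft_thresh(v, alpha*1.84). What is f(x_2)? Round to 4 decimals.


FISTA on f(x) = 2*x^2 + 11*x + 1.84*|x|
L = 4, alpha = 0.1359
Iteration 1: beta = 0.0, y = -3.1549 + 0.0*(-3.1549 + 3.1549) = -3.1549
  grad(y) = -1.6196, v = y - alpha*grad = -2.9348
  prox(v) = soft_thresh(-2.9348, 0.2501) = -2.6847
Iteration 2: beta = 0.3333, y = -2.6847 + 0.3333*(-2.6847 + 3.1549) = -2.528
  grad(y) = 0.8879, v = y - alpha*grad = -2.6487
  prox(v) = soft_thresh(-2.6487, 0.2501) = -2.3986
f(x_2) = 2*(-2.3986)^2 + 11*(-2.3986) + 1.84*|-2.3986| = -10.4646


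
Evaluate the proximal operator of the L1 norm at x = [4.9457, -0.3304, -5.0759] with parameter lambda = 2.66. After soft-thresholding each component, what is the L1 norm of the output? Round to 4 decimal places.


Soft-thresholding with lambda = 2.66:
prox(4.9457) = sign(4.9457)*max(|4.9457| - 2.66, 0) = 2.2857
prox(-0.3304) = sign(-0.3304)*max(|-0.3304| - 2.66, 0) = 0.0
prox(-5.0759) = sign(-5.0759)*max(|-5.0759| - 2.66, 0) = -2.4159
prox(x) = [2.2857, 0.0, -2.4159]
||prox(x)||_1 = 2.2857 + 0.0 + 2.4159 = 4.7016


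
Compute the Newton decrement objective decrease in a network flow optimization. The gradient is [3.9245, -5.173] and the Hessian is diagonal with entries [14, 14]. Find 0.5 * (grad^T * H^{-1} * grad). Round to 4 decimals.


Step 1: H is diagonal, so H^(-1) * g = [0.2803, -0.3695].
Step 2: g^T H^(-1) g = sum_i g_i^2 / H_ii
  = (3.9245)^2/14 + (-5.173)^2/14
  = 1.1001 + 1.9114 = 3.0115
Step 3: Objective decrease = 0.5 * g^T H^(-1) g = 1.5058


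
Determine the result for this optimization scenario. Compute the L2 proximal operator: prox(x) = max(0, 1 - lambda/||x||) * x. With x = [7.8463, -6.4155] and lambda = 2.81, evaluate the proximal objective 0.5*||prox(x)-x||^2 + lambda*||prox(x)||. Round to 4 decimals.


Step 1: Compute ||x||.
||x|| = 10.1352
Step 2: Compute scaling factor.
scale = max(0, 1 - 2.81/10.1352) = 0.7227
Step 3: prox(x) = [5.6709, -4.6368]
||prox(x)|| = 7.3252
Step 4: Proximal objective.
0.5*||prox-x||^2 = 3.9481
lambda*||prox|| = 20.5838
Total = 24.532


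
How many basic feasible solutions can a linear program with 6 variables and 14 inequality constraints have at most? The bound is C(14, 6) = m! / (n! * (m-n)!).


Each vertex corresponds to some choice of n active constraints out of m, so the number of vertices is at most C(m, n) = m! / (n!(m-n)!).
m = 14, n = 6
Numerator: 14 * 13 * 12 * 11 * 10 * 9
Denominator: 6! = 720
C(14, 6) = 3003


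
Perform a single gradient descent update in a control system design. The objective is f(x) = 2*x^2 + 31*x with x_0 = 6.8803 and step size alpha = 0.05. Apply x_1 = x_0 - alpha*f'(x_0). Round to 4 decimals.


We compute the gradient at x_0 and apply the update.
f'(x) = 4*x + 31
f'(6.8803) = 4*6.8803 + 31 = 58.5212
x_1 = 6.8803 - 0.05*58.5212 = 3.9542


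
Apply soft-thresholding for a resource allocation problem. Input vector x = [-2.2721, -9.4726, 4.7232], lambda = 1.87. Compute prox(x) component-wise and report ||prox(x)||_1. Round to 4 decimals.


Soft-thresholding with lambda = 1.87:
prox(-2.2721) = sign(-2.2721)*max(|-2.2721| - 1.87, 0) = -0.4021
prox(-9.4726) = sign(-9.4726)*max(|-9.4726| - 1.87, 0) = -7.6026
prox(4.7232) = sign(4.7232)*max(|4.7232| - 1.87, 0) = 2.8532
prox(x) = [-0.4021, -7.6026, 2.8532]
||prox(x)||_1 = 0.4021 + 7.6026 + 2.8532 = 10.8579


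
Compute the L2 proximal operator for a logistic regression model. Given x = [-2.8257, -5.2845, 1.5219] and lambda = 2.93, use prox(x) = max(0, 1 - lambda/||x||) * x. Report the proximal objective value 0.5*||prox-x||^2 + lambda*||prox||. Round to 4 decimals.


Step 1: Compute ||x||.
||x|| = 6.1828
Step 2: Compute scaling factor.
scale = max(0, 1 - 2.93/6.1828) = 0.5261
Step 3: prox(x) = [-1.4866, -2.7802, 0.8007]
||prox(x)|| = 3.2528
Step 4: Proximal objective.
0.5*||prox-x||^2 = 4.2925
lambda*||prox|| = 9.5307
Total = 13.8231


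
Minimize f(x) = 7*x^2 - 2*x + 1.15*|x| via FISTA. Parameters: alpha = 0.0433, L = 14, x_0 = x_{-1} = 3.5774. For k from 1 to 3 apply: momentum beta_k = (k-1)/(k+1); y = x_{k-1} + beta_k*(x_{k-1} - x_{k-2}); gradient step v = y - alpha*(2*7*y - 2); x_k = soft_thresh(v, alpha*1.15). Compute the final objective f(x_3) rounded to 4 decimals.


FISTA on f(x) = 7*x^2 - 2*x + 1.15*|x|
L = 14, alpha = 0.0433
Iteration 1: beta = 0.0, y = 3.5774 + 0.0*(3.5774 - 3.5774) = 3.5774
  grad(y) = 48.0836, v = y - alpha*grad = 1.4954
  prox(v) = soft_thresh(1.4954, 0.0498) = 1.4456
Iteration 2: beta = 0.3333, y = 1.4456 + 0.3333*(1.4456 - 3.5774) = 0.735
  grad(y) = 8.2897, v = y - alpha*grad = 0.376
  prox(v) = soft_thresh(0.376, 0.0498) = 0.3262
Iteration 3: beta = 0.5, y = 0.3262 + 0.5*(0.3262 - 1.4456) = -0.2334
  grad(y) = -5.2681, v = y - alpha*grad = -0.0053
  prox(v) = soft_thresh(-0.0053, 0.0498) = 0.0
f(x_3) = 7*0.0^2 - 2*0.0 + 1.15*|0.0| = 0.0


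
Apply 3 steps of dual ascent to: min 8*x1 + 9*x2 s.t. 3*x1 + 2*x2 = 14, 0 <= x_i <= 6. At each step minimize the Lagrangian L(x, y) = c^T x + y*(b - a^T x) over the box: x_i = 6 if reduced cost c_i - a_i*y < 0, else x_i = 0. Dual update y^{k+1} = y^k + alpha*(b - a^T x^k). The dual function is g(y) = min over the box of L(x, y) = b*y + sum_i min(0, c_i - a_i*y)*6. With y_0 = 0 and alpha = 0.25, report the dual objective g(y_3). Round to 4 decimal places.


Dual ascent for LP: min 8*x1 + 9*x2, 3*x1 + 2*x2 = 14, 0 <= x_i <= 6
Step 1: y^k = 0.0, reduced costs: (8.0, 9.0)
  x^k = (0.0, 0.0), subgradient = b - a^T x = 14.0
  y^{k+1} = 0.0 + 0.25*14.0 = 3.5
Step 2: y^k = 3.5, reduced costs: (-2.5, 2.0)
  x^k = (6.0, 0.0), subgradient = b - a^T x = -4.0
  y^{k+1} = 3.5 + 0.25*-4.0 = 2.5
Step 3: y^k = 2.5, reduced costs: (0.5, 4.0)
  x^k = (0.0, 0.0), subgradient = b - a^T x = 14.0
  y^{k+1} = 2.5 + 0.25*14.0 = 6.0
Dual objective at y_3 = 6.0: reduced costs (-10.0, -3.0), box minimizer x = (6.0, 6.0)
g(y_3) = b*y + (c1 - a1*y)*x1 + (c2 - a2*y)*x2 = 14*6.0 + (-10.0)*6.0 + (-3.0)*6.0 = 84.0 - 60.0 - 18.0 = 6.0


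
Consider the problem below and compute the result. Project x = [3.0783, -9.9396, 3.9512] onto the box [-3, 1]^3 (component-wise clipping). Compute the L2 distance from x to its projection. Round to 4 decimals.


Project each component onto [-3, 1].
clip(3.0783) = 1.0, clip(-9.9396) = -3.0, clip(3.9512) = 1.0
Projection = [1.0, -3.0, 1.0]
Squared diffs: [4.3193, 48.158, 8.7096]
Distance = sqrt(61.1869) = 7.8222


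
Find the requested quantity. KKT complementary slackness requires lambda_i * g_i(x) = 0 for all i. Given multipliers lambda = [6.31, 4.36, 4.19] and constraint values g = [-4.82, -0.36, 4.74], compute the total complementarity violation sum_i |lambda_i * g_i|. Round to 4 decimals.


KKT complementary slackness check:
lambda_1 * g_1 = 6.31 * -4.82 = -30.4142
lambda_2 * g_2 = 4.36 * -0.36 = -1.5696
lambda_3 * g_3 = 4.19 * 4.74 = 19.8606
Total violation = 30.4142 + 1.5696 + 19.8606 = 51.8444


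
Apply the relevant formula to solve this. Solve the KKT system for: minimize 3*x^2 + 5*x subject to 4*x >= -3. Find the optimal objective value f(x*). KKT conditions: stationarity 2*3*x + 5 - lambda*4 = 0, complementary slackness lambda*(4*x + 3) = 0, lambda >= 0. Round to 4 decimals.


Step 1: Try lambda = 0 (constraint inactive).
x_unc = -5/(2*3) = -0.8333
Check: 4*-0.8333 = -3.3332 < -3 -- violated!
Step 2: Constraint must be active: 4*x = -3
x* = -3/4 = -0.75
lambda = (2*3*(-0.75) + 5)/4 = 0.125
Step 3: Compute optimal value.
f(x*) = 3*(-0.75)^2 + 5*(-0.75) = -2.0625


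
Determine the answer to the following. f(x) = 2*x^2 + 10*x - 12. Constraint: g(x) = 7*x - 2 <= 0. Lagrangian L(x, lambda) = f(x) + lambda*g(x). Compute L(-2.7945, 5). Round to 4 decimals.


Step 1: Evaluate f(x).
f(-2.7945) = 2*(-2.7945)^2 + 10*(-2.7945) - 12 = -24.3265
Step 2: Evaluate g(x).
g(-2.7945) = 7*-2.7945 - 2 = -21.5615
Step 3: Compute Lagrangian.
L = -24.3265 + 5*-21.5615 = -132.134


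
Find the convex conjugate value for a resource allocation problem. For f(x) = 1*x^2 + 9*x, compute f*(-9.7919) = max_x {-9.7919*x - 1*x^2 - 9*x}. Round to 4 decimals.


f*(y) = sup_x {y*x - a*x^2 - b*x} = sup_x {(y-b)*x - a*x^2}
FOC: (y - b) - 2a*x = 0 => x* = (y - b)/(2a)
x* = (-9.7919 - 9)/(2*1) = -9.396
f*(-9.7919) = (y-b)^2/(4a) = (-9.7919 - 9)^2/(4*1)
= 353.1355/4 = 88.2839


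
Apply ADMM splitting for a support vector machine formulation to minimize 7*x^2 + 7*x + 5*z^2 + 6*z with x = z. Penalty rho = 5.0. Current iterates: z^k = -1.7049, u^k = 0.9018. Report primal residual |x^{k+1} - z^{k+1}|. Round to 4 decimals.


ADMM iteration with rho = 5.0, z^k = -1.7049, u^k = 0.9018
Step 1: x-update.
Minimize 7*x^2 + 7*x + (5.0/2)*(x + 1.7049 + 0.9018)^2
FOC: (2*7 + 5.0)*x = -7 + 5.0*(-1.7049 - 0.9018)
x^{k+1} = -1.0544
Step 2: z-update.
Minimize 5*z^2 + 6*z + (5.0/2)*(-1.0544 - z + 0.9018)^2
FOC: (2*5 + 5.0)*z = -6 + 5.0*(-1.0544 + 0.9018)
z^{k+1} = -0.4509
Step 3: u-update.
u^{k+1} = 0.9018 - 1.0544 + 0.4509 = 0.2983
Step 4: Primal residual = |-1.0544 + 0.4509| = 0.6035


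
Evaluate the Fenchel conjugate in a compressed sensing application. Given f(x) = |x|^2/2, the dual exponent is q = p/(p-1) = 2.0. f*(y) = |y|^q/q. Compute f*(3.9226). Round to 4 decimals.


The conjugate exponent q satisfies 1/p + 1/q = 1.
p = 2, so q = 2/(2 - 1) = 2.0
|y|^q = 3.9226^2.0 = 15.3868
f*(3.9226) = 15.3868 / 2.0 = 7.6934


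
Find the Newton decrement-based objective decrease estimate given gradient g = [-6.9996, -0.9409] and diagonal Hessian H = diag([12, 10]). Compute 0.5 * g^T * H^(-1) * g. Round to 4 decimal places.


Step 1: H is diagonal, so H^(-1) * g = [-0.5833, -0.0941].
Step 2: g^T H^(-1) g = sum_i g_i^2 / H_ii
  = (-6.9996)^2/12 + (-0.9409)^2/10
  = 4.0829 + 0.0885 = 4.1714
Step 3: Objective decrease = 0.5 * g^T H^(-1) g = 2.0857


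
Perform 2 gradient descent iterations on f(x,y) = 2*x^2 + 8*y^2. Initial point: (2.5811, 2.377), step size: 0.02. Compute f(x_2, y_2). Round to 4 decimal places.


Gradient descent on f(x,y) = 2*x^2 + 8*y^2.
Starting point: (2.5811, 2.377), alpha = 0.02
Step 1: grad_x = 2*2*2.5811 = 10.3244, grad_y = 2*8*2.377 = 38.032
  x_1 = 2.5811 - 0.02*10.3244 = 2.3746
  y_1 = 2.377 - 0.02*38.032 = 1.6164
Step 2: grad_x = 2*2*2.3746 = 9.4984, grad_y = 2*8*1.6164 = 25.8618
  x_2 = 2.3746 - 0.02*9.4984 = 2.1846
  y_2 = 1.6164 - 0.02*25.8618 = 1.0991
f(2.1846, 1.0991) = 2*2.1846^2 + 8*1.0991^2 = 19.2099


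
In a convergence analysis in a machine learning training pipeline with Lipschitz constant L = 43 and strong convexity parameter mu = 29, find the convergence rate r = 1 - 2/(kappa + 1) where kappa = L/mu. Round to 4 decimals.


Step 1: Compute the condition number.
kappa = L/mu = 43/29 = 1.4828
Step 2: Compute the convergence rate.
r = 1 - 2/(kappa + 1) = 1 - 2*mu/(L + mu) = (L - mu)/(L + mu) = 14/72 = 0.1944
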